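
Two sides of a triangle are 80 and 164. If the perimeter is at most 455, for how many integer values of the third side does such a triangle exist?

127

Triangle inequality: 84 < x < 244. Perimeter ≤ 455 gives x ≤ 455 − 80 − 164 = 211.
So 84 < x ≤ 211; integers 85 through 211: 127 values.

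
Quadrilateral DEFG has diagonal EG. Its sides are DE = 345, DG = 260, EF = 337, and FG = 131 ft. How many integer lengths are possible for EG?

261

From triangle DEG: 85 < EG < 605.
From triangle FEG: 206 < EG < 468.
Intersection: 206 < EG < 468, so integers 207 through 467: 261 values.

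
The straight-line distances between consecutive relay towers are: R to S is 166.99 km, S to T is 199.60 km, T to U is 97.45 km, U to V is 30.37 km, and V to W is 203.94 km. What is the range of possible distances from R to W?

0 ≤ RW ≤ 698.35 km

The maximum is all hops collinear in one direction: 166.99 + 199.60 + 97.45 + 30.37 + 203.94 = 698.35.
The longest hop is 203.94; the others sum to 494.41. Since 203.94 ≤ 494.41, the path can fold back on itself completely, so the minimum distance is 0.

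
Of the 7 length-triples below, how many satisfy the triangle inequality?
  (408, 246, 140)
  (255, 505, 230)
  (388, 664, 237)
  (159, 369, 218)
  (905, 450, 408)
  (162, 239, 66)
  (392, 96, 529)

1

(140,246,408): 140+246 ≤ 408 → not valid
(230,255,505): 230+255 ≤ 505 → not valid
(237,388,664): 237+388 ≤ 664 → not valid
(159,218,369): 159+218 > 369 → valid
(408,450,905): 408+450 ≤ 905 → not valid
(66,162,239): 66+162 ≤ 239 → not valid
(96,392,529): 96+392 ≤ 529 → not valid
1 of the 7 triples forms a triangle.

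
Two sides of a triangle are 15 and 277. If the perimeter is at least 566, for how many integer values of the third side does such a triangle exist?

Triangle inequality: 262 < x < 292. Perimeter ≥ 566 gives x ≥ 566 − 15 − 277 = 274.
So 274 ≤ x < 292; integers 274 through 291: 18 values.

18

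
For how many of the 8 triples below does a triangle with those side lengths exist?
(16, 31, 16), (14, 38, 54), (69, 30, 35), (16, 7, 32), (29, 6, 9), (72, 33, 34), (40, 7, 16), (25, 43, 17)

1

(16,16,31): 16+16 > 31 → valid
(14,38,54): 14+38 ≤ 54 → not valid
(30,35,69): 30+35 ≤ 69 → not valid
(7,16,32): 7+16 ≤ 32 → not valid
(6,9,29): 6+9 ≤ 29 → not valid
(33,34,72): 33+34 ≤ 72 → not valid
(7,16,40): 7+16 ≤ 40 → not valid
(17,25,43): 17+25 ≤ 43 → not valid
1 of the 8 triples forms a triangle.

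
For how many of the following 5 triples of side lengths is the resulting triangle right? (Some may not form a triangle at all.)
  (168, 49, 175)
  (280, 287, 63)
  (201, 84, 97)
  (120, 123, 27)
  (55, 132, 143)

(168,49,175): 49²+168² = 30625 = 175² → right
(280,287,63): 63²+280² = 82369 = 287² → right
(201,84,97): 84+97 ≤ 201, not a triangle
(120,123,27): 27²+120² = 15129 = 123² → right
(55,132,143): 55²+132² = 20449 = 143² → right
4 of the 5 are right.

4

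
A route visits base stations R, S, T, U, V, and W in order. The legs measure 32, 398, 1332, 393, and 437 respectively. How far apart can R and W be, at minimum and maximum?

72 ≤ RW ≤ 2592

The maximum is all hops collinear in one direction: 32 + 398 + 1332 + 393 + 437 = 2592.
The longest hop is 1332; the others sum to 1260. Folding the others back against it leaves at least 1332 − 1260 = 72.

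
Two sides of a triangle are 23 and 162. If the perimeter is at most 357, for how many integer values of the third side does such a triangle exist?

Triangle inequality: 139 < x < 185. Perimeter ≤ 357 gives x ≤ 357 − 23 − 162 = 172.
So 139 < x ≤ 172; integers 140 through 172: 33 values.

33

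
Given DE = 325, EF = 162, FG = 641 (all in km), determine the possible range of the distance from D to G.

The maximum is all hops collinear in one direction: 325 + 162 + 641 = 1128.
The longest hop is 641; the others sum to 487. Folding the others back against it leaves at least 641 − 487 = 154.

154 ≤ DG ≤ 1128 km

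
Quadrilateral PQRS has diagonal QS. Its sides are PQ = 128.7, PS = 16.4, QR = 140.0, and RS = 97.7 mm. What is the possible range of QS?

From triangle PQS: |128.7 − 16.4| < QS < 128.7 + 16.4, i.e. 112.3 < QS < 145.1.
From triangle RQS: 42.3 < QS < 237.7.
Both must hold, so QS lies in the intersection.

112.3 < QS < 145.1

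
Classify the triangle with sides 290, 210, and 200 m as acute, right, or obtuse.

Compare the square of the longest side to the sum of squares of the other two: 200² + 210² = 84100 = 290².

right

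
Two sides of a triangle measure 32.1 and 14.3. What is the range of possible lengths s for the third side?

By the triangle inequality, s must be less than 32.1 + 14.3 = 46.4 and greater than |32.1 − 14.3| = 17.8.

17.8 < s < 46.4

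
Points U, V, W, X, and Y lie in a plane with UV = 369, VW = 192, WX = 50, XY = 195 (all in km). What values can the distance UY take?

The maximum is all hops collinear in one direction: 369 + 192 + 50 + 195 = 806.
The longest hop is 369; the others sum to 437. Since 369 ≤ 437, the path can fold back on itself completely, so the minimum distance is 0.

0 ≤ UY ≤ 806 km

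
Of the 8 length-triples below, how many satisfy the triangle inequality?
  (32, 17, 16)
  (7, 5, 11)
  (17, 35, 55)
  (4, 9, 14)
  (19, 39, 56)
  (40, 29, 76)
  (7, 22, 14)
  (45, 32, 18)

(16,17,32): 16+17 > 32 → valid
(5,7,11): 5+7 > 11 → valid
(17,35,55): 17+35 ≤ 55 → not valid
(4,9,14): 4+9 ≤ 14 → not valid
(19,39,56): 19+39 > 56 → valid
(29,40,76): 29+40 ≤ 76 → not valid
(7,14,22): 7+14 ≤ 22 → not valid
(18,32,45): 18+32 > 45 → valid
4 of the 8 triples form a triangle.

4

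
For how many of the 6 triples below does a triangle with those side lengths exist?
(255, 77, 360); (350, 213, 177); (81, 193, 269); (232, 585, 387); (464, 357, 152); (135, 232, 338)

5

(77,255,360): 77+255 ≤ 360 → not valid
(177,213,350): 177+213 > 350 → valid
(81,193,269): 81+193 > 269 → valid
(232,387,585): 232+387 > 585 → valid
(152,357,464): 152+357 > 464 → valid
(135,232,338): 135+232 > 338 → valid
5 of the 6 triples form a triangle.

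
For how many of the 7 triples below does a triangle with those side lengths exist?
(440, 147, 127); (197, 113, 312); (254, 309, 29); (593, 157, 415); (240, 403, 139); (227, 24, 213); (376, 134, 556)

1

(127,147,440): 127+147 ≤ 440 → not valid
(113,197,312): 113+197 ≤ 312 → not valid
(29,254,309): 29+254 ≤ 309 → not valid
(157,415,593): 157+415 ≤ 593 → not valid
(139,240,403): 139+240 ≤ 403 → not valid
(24,213,227): 24+213 > 227 → valid
(134,376,556): 134+376 ≤ 556 → not valid
1 of the 7 triples forms a triangle.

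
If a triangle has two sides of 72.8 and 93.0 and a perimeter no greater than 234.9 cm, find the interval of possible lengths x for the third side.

Triangle inequality alone gives 20.2 < x < 165.8.
The perimeter condition gives x ≤ 234.9 − 72.8 − 93.0 = 69.1.
Intersecting the two: 20.2 < x ≤ 69.1.

20.2 < x ≤ 69.1 cm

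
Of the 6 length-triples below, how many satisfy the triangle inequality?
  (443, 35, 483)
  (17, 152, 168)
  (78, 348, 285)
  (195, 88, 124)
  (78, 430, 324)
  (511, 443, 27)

(35,443,483): 35+443 ≤ 483 → not valid
(17,152,168): 17+152 > 168 → valid
(78,285,348): 78+285 > 348 → valid
(88,124,195): 88+124 > 195 → valid
(78,324,430): 78+324 ≤ 430 → not valid
(27,443,511): 27+443 ≤ 511 → not valid
3 of the 6 triples form a triangle.

3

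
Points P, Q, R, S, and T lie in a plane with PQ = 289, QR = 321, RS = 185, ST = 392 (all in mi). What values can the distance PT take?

The maximum is all hops collinear in one direction: 289 + 321 + 185 + 392 = 1187.
The longest hop is 392; the others sum to 795. Since 392 ≤ 795, the path can fold back on itself completely, so the minimum distance is 0.

0 ≤ PT ≤ 1187 mi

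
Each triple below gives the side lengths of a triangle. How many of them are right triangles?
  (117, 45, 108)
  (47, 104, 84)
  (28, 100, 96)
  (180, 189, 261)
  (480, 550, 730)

(117,45,108): 45²+108² = 13689 = 117² → right
(47,104,84): 47²+84² = 9265 < 10816 = 104² → obtuse
(28,100,96): 28²+96² = 10000 = 100² → right
(180,189,261): 180²+189² = 68121 = 261² → right
(480,550,730): 480²+550² = 532900 = 730² → right
4 of the 5 are right.

4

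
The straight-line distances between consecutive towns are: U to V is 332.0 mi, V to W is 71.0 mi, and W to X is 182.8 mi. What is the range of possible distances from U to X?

78.2 ≤ UX ≤ 585.8 mi

The maximum is all hops collinear in one direction: 332.0 + 71.0 + 182.8 = 585.8.
The longest hop is 332.0; the others sum to 253.8. Folding the others back against it leaves at least 332.0 − 253.8 = 78.2.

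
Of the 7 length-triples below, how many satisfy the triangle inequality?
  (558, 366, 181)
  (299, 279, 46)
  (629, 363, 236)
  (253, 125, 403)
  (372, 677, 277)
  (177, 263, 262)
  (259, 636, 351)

2

(181,366,558): 181+366 ≤ 558 → not valid
(46,279,299): 46+279 > 299 → valid
(236,363,629): 236+363 ≤ 629 → not valid
(125,253,403): 125+253 ≤ 403 → not valid
(277,372,677): 277+372 ≤ 677 → not valid
(177,262,263): 177+262 > 263 → valid
(259,351,636): 259+351 ≤ 636 → not valid
2 of the 7 triples form a triangle.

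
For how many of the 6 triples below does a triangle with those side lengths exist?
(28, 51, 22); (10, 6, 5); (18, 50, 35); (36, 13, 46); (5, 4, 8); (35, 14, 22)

(22,28,51): 22+28 ≤ 51 → not valid
(5,6,10): 5+6 > 10 → valid
(18,35,50): 18+35 > 50 → valid
(13,36,46): 13+36 > 46 → valid
(4,5,8): 4+5 > 8 → valid
(14,22,35): 14+22 > 35 → valid
5 of the 6 triples form a triangle.

5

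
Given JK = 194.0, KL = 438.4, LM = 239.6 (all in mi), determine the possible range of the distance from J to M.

4.8 ≤ JM ≤ 872.0 mi

The maximum is all hops collinear in one direction: 194.0 + 438.4 + 239.6 = 872.0.
The longest hop is 438.4; the others sum to 433.6. Folding the others back against it leaves at least 438.4 − 433.6 = 4.8.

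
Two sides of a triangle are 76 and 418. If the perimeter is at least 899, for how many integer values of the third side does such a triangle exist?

Triangle inequality: 342 < x < 494. Perimeter ≥ 899 gives x ≥ 899 − 76 − 418 = 405.
So 405 ≤ x < 494; integers 405 through 493: 89 values.

89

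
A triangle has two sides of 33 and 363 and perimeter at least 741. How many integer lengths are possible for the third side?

51

Triangle inequality: 330 < x < 396. Perimeter ≥ 741 gives x ≥ 741 − 33 − 363 = 345.
So 345 ≤ x < 396; integers 345 through 395: 51 values.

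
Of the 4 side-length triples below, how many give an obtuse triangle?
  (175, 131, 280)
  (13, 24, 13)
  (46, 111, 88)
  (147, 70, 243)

3

(175,131,280): 131²+175² = 47786 < 78400 = 280² → obtuse
(13,24,13): 13²+13² = 338 < 576 = 24² → obtuse
(46,111,88): 46²+88² = 9860 < 12321 = 111² → obtuse
(147,70,243): 70+147 ≤ 243, not a triangle
3 of the 4 are obtuse.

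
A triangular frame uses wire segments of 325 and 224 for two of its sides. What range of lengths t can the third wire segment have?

By the triangle inequality, t must be less than 325 + 224 = 549 and greater than |325 − 224| = 101.

101 < t < 549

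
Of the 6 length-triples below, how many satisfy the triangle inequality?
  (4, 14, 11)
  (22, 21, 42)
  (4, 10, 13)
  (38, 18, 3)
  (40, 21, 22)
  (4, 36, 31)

4

(4,11,14): 4+11 > 14 → valid
(21,22,42): 21+22 > 42 → valid
(4,10,13): 4+10 > 13 → valid
(3,18,38): 3+18 ≤ 38 → not valid
(21,22,40): 21+22 > 40 → valid
(4,31,36): 4+31 ≤ 36 → not valid
4 of the 6 triples form a triangle.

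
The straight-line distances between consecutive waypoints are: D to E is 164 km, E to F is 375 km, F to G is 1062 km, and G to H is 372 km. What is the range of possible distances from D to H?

The maximum is all hops collinear in one direction: 164 + 375 + 1062 + 372 = 1973.
The longest hop is 1062; the others sum to 911. Folding the others back against it leaves at least 1062 − 911 = 151.

151 ≤ DH ≤ 1973 km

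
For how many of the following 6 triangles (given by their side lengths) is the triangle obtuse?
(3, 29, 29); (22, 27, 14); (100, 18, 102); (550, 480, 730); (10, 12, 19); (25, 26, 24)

(3,29,29): 3²+29² = 850 > 841 = 29² → acute
(22,27,14): 14²+22² = 680 < 729 = 27² → obtuse
(100,18,102): 18²+100² = 10324 < 10404 = 102² → obtuse
(550,480,730): 480²+550² = 532900 = 730² → right
(10,12,19): 10²+12² = 244 < 361 = 19² → obtuse
(25,26,24): 24²+25² = 1201 > 676 = 26² → acute
3 of the 6 are obtuse.

3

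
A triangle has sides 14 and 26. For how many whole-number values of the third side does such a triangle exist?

27

The third side lies in the open interval (12, 40).
Integers from 13 to 39 inclusive: 39 − 13 + 1 = 27.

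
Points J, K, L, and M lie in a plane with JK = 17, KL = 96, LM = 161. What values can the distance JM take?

48 ≤ JM ≤ 274

The maximum is all hops collinear in one direction: 17 + 96 + 161 = 274.
The longest hop is 161; the others sum to 113. Folding the others back against it leaves at least 161 − 113 = 48.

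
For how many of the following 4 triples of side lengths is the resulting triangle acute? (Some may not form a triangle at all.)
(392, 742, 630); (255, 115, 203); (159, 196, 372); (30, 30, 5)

(392,742,630): 392²+630² = 550564 = 742² → right
(255,115,203): 115²+203² = 54434 < 65025 = 255² → obtuse
(159,196,372): 159+196 ≤ 372, not a triangle
(30,30,5): 5²+30² = 925 > 900 = 30² → acute
1 of the 4 is acute.

1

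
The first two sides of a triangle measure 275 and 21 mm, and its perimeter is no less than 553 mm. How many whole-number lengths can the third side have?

Triangle inequality: 254 < x < 296. Perimeter ≥ 553 gives x ≥ 553 − 275 − 21 = 257.
So 257 ≤ x < 296; integers 257 through 295: 39 values.

39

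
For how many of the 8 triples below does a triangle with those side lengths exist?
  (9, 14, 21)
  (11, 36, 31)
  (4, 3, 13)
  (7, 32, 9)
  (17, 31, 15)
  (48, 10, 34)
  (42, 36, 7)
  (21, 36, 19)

(9,14,21): 9+14 > 21 → valid
(11,31,36): 11+31 > 36 → valid
(3,4,13): 3+4 ≤ 13 → not valid
(7,9,32): 7+9 ≤ 32 → not valid
(15,17,31): 15+17 > 31 → valid
(10,34,48): 10+34 ≤ 48 → not valid
(7,36,42): 7+36 > 42 → valid
(19,21,36): 19+21 > 36 → valid
5 of the 8 triples form a triangle.

5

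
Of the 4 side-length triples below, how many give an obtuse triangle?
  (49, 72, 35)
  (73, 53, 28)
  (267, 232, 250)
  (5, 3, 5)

(49,72,35): 35²+49² = 3626 < 5184 = 72² → obtuse
(73,53,28): 28²+53² = 3593 < 5329 = 73² → obtuse
(267,232,250): 232²+250² = 116324 > 71289 = 267² → acute
(5,3,5): 3²+5² = 34 > 25 = 5² → acute
2 of the 4 are obtuse.

2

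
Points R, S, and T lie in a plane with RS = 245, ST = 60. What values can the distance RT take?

By the triangle inequality, |245 − 60| ≤ RT ≤ 245 + 60.

185 ≤ RT ≤ 305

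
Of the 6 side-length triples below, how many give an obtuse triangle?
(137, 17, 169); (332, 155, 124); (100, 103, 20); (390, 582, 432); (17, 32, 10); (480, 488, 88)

(137,17,169): 17+137 ≤ 169, not a triangle
(332,155,124): 124+155 ≤ 332, not a triangle
(100,103,20): 20²+100² = 10400 < 10609 = 103² → obtuse
(390,582,432): 390²+432² = 338724 = 582² → right
(17,32,10): 10+17 ≤ 32, not a triangle
(480,488,88): 88²+480² = 238144 = 488² → right
1 of the 6 is obtuse.

1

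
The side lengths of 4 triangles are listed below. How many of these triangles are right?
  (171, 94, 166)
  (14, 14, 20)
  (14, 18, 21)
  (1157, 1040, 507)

1

(171,94,166): 94²+166² = 36392 > 29241 = 171² → acute
(14,14,20): 14²+14² = 392 < 400 = 20² → obtuse
(14,18,21): 14²+18² = 520 > 441 = 21² → acute
(1157,1040,507): 507²+1040² = 1338649 = 1157² → right
1 of the 4 is right.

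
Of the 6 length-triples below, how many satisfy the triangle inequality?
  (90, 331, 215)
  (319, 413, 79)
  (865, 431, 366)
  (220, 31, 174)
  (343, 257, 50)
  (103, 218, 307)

1

(90,215,331): 90+215 ≤ 331 → not valid
(79,319,413): 79+319 ≤ 413 → not valid
(366,431,865): 366+431 ≤ 865 → not valid
(31,174,220): 31+174 ≤ 220 → not valid
(50,257,343): 50+257 ≤ 343 → not valid
(103,218,307): 103+218 > 307 → valid
1 of the 6 triples forms a triangle.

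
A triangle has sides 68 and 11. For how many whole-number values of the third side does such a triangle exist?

21

The third side lies in the open interval (57, 79).
Integers from 58 to 78 inclusive: 78 − 58 + 1 = 21.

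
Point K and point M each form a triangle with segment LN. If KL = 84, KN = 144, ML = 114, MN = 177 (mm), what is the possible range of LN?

From triangle KLN: |84 − 144| < LN < 84 + 144, i.e. 60 < LN < 228.
From triangle MLN: 63 < LN < 291.
Both must hold, so LN lies in the intersection.

63 < LN < 228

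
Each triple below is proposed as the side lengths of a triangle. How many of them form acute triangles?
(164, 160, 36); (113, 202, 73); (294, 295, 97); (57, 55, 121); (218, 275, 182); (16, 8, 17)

3

(164,160,36): 36²+160² = 26896 = 164² → right
(113,202,73): 73+113 ≤ 202, not a triangle
(294,295,97): 97²+294² = 95845 > 87025 = 295² → acute
(57,55,121): 55+57 ≤ 121, not a triangle
(218,275,182): 182²+218² = 80648 > 75625 = 275² → acute
(16,8,17): 8²+16² = 320 > 289 = 17² → acute
3 of the 6 are acute.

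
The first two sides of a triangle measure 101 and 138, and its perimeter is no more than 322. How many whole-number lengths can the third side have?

46

Triangle inequality: 37 < x < 239. Perimeter ≤ 322 gives x ≤ 322 − 101 − 138 = 83.
So 37 < x ≤ 83; integers 38 through 83: 46 values.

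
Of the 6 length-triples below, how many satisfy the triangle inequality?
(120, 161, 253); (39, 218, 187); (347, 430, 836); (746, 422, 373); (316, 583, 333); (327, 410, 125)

(120,161,253): 120+161 > 253 → valid
(39,187,218): 39+187 > 218 → valid
(347,430,836): 347+430 ≤ 836 → not valid
(373,422,746): 373+422 > 746 → valid
(316,333,583): 316+333 > 583 → valid
(125,327,410): 125+327 > 410 → valid
5 of the 6 triples form a triangle.

5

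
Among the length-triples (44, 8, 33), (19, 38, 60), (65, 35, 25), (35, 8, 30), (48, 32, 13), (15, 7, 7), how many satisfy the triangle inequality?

(8,33,44): 8+33 ≤ 44 → not valid
(19,38,60): 19+38 ≤ 60 → not valid
(25,35,65): 25+35 ≤ 65 → not valid
(8,30,35): 8+30 > 35 → valid
(13,32,48): 13+32 ≤ 48 → not valid
(7,7,15): 7+7 ≤ 15 → not valid
1 of the 6 triples forms a triangle.

1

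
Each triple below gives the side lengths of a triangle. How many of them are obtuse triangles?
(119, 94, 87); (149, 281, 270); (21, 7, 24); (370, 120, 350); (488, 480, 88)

1

(119,94,87): 87²+94² = 16405 > 14161 = 119² → acute
(149,281,270): 149²+270² = 95101 > 78961 = 281² → acute
(21,7,24): 7²+21² = 490 < 576 = 24² → obtuse
(370,120,350): 120²+350² = 136900 = 370² → right
(488,480,88): 88²+480² = 238144 = 488² → right
1 of the 5 is obtuse.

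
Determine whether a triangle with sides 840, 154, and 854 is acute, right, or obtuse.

right

Compare the square of the longest side to the sum of squares of the other two: 154² + 840² = 729316 = 854².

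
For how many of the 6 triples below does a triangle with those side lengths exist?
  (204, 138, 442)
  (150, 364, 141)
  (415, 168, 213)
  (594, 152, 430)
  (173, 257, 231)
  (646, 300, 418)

(138,204,442): 138+204 ≤ 442 → not valid
(141,150,364): 141+150 ≤ 364 → not valid
(168,213,415): 168+213 ≤ 415 → not valid
(152,430,594): 152+430 ≤ 594 → not valid
(173,231,257): 173+231 > 257 → valid
(300,418,646): 300+418 > 646 → valid
2 of the 6 triples form a triangle.

2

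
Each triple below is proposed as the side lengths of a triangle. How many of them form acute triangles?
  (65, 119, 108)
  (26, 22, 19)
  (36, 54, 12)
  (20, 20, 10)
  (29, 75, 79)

4

(65,119,108): 65²+108² = 15889 > 14161 = 119² → acute
(26,22,19): 19²+22² = 845 > 676 = 26² → acute
(36,54,12): 12+36 ≤ 54, not a triangle
(20,20,10): 10²+20² = 500 > 400 = 20² → acute
(29,75,79): 29²+75² = 6466 > 6241 = 79² → acute
4 of the 5 are acute.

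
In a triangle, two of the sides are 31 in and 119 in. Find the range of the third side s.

88 < s < 150 (in)

By the triangle inequality, s must be less than 31 + 119 = 150 and greater than |31 − 119| = 88.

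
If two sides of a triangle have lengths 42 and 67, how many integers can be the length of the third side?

83

The third side lies in the open interval (25, 109).
Integers from 26 to 108 inclusive: 108 − 26 + 1 = 83.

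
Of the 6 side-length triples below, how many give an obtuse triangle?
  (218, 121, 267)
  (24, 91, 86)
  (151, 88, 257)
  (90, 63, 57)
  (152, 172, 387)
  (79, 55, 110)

4

(218,121,267): 121²+218² = 62165 < 71289 = 267² → obtuse
(24,91,86): 24²+86² = 7972 < 8281 = 91² → obtuse
(151,88,257): 88+151 ≤ 257, not a triangle
(90,63,57): 57²+63² = 7218 < 8100 = 90² → obtuse
(152,172,387): 152+172 ≤ 387, not a triangle
(79,55,110): 55²+79² = 9266 < 12100 = 110² → obtuse
4 of the 6 are obtuse.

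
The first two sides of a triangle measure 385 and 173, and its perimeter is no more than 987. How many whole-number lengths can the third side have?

217

Triangle inequality: 212 < x < 558. Perimeter ≤ 987 gives x ≤ 987 − 385 − 173 = 429.
So 212 < x ≤ 429; integers 213 through 429: 217 values.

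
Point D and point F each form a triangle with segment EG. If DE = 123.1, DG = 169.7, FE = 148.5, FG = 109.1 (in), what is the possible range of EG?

From triangle DEG: |123.1 − 169.7| < EG < 123.1 + 169.7, i.e. 46.6 < EG < 292.8.
From triangle FEG: 39.4 < EG < 257.6.
Both must hold, so EG lies in the intersection.

46.6 < EG < 257.6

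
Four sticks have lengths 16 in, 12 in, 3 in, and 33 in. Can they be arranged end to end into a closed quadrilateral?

For a quadrilateral, each side must be shorter than the sum of the others.
Here the longest side is 33, but the remaining 3 sides sum to only 31.

No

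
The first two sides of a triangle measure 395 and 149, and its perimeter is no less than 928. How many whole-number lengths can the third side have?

Triangle inequality: 246 < x < 544. Perimeter ≥ 928 gives x ≥ 928 − 395 − 149 = 384.
So 384 ≤ x < 544; integers 384 through 543: 160 values.

160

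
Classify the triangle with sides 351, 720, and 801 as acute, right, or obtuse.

right

Compare the square of the longest side to the sum of squares of the other two: 351² + 720² = 641601 = 801².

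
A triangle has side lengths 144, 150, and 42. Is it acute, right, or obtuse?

right

Compare the square of the longest side to the sum of squares of the other two: 42² + 144² = 22500 = 150².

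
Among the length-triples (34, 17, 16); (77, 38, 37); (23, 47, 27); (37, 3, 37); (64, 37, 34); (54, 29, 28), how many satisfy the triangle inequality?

4

(16,17,34): 16+17 ≤ 34 → not valid
(37,38,77): 37+38 ≤ 77 → not valid
(23,27,47): 23+27 > 47 → valid
(3,37,37): 3+37 > 37 → valid
(34,37,64): 34+37 > 64 → valid
(28,29,54): 28+29 > 54 → valid
4 of the 6 triples form a triangle.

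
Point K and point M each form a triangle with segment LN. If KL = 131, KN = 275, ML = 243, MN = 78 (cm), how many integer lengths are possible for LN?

155

From triangle KLN: 144 < LN < 406.
From triangle MLN: 165 < LN < 321.
Intersection: 165 < LN < 321, so integers 166 through 320: 155 values.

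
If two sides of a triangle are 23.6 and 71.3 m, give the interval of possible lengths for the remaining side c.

47.7 < c < 94.9

By the triangle inequality, c must be less than 23.6 + 71.3 = 94.9 and greater than |23.6 − 71.3| = 47.7.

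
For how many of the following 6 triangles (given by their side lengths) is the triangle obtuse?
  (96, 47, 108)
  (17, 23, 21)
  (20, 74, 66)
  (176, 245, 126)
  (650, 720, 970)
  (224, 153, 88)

4

(96,47,108): 47²+96² = 11425 < 11664 = 108² → obtuse
(17,23,21): 17²+21² = 730 > 529 = 23² → acute
(20,74,66): 20²+66² = 4756 < 5476 = 74² → obtuse
(176,245,126): 126²+176² = 46852 < 60025 = 245² → obtuse
(650,720,970): 650²+720² = 940900 = 970² → right
(224,153,88): 88²+153² = 31153 < 50176 = 224² → obtuse
4 of the 6 are obtuse.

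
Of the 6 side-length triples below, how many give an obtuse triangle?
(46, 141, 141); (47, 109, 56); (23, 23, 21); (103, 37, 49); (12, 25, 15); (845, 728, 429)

1

(46,141,141): 46²+141² = 21997 > 19881 = 141² → acute
(47,109,56): 47+56 ≤ 109, not a triangle
(23,23,21): 21²+23² = 970 > 529 = 23² → acute
(103,37,49): 37+49 ≤ 103, not a triangle
(12,25,15): 12²+15² = 369 < 625 = 25² → obtuse
(845,728,429): 429²+728² = 714025 = 845² → right
1 of the 6 is obtuse.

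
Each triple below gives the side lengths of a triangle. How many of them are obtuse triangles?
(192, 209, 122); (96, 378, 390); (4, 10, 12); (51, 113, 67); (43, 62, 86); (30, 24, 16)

4

(192,209,122): 122²+192² = 51748 > 43681 = 209² → acute
(96,378,390): 96²+378² = 152100 = 390² → right
(4,10,12): 4²+10² = 116 < 144 = 12² → obtuse
(51,113,67): 51²+67² = 7090 < 12769 = 113² → obtuse
(43,62,86): 43²+62² = 5693 < 7396 = 86² → obtuse
(30,24,16): 16²+24² = 832 < 900 = 30² → obtuse
4 of the 6 are obtuse.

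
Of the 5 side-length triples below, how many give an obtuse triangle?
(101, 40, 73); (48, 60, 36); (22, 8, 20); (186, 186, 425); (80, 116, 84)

2

(101,40,73): 40²+73² = 6929 < 10201 = 101² → obtuse
(48,60,36): 36²+48² = 3600 = 60² → right
(22,8,20): 8²+20² = 464 < 484 = 22² → obtuse
(186,186,425): 186+186 ≤ 425, not a triangle
(80,116,84): 80²+84² = 13456 = 116² → right
2 of the 5 are obtuse.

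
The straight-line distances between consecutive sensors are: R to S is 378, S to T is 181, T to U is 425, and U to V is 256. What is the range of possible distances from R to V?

The maximum is all hops collinear in one direction: 378 + 181 + 425 + 256 = 1240.
The longest hop is 425; the others sum to 815. Since 425 ≤ 815, the path can fold back on itself completely, so the minimum distance is 0.

0 ≤ RV ≤ 1240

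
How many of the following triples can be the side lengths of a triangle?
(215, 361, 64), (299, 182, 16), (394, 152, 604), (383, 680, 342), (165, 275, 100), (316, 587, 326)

(64,215,361): 64+215 ≤ 361 → not valid
(16,182,299): 16+182 ≤ 299 → not valid
(152,394,604): 152+394 ≤ 604 → not valid
(342,383,680): 342+383 > 680 → valid
(100,165,275): 100+165 ≤ 275 → not valid
(316,326,587): 316+326 > 587 → valid
2 of the 6 triples form a triangle.

2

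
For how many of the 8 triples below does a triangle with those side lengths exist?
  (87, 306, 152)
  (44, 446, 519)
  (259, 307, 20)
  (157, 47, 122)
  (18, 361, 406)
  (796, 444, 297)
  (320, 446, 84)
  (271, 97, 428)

(87,152,306): 87+152 ≤ 306 → not valid
(44,446,519): 44+446 ≤ 519 → not valid
(20,259,307): 20+259 ≤ 307 → not valid
(47,122,157): 47+122 > 157 → valid
(18,361,406): 18+361 ≤ 406 → not valid
(297,444,796): 297+444 ≤ 796 → not valid
(84,320,446): 84+320 ≤ 446 → not valid
(97,271,428): 97+271 ≤ 428 → not valid
1 of the 8 triples forms a triangle.

1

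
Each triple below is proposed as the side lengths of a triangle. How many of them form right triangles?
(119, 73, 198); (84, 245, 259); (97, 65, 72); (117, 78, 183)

(119,73,198): 73+119 ≤ 198, not a triangle
(84,245,259): 84²+245² = 67081 = 259² → right
(97,65,72): 65²+72² = 9409 = 97² → right
(117,78,183): 78²+117² = 19773 < 33489 = 183² → obtuse
2 of the 4 are right.

2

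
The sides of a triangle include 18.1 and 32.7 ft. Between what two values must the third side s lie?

14.6 < s < 50.8

By the triangle inequality, s must be less than 18.1 + 32.7 = 50.8 and greater than |18.1 − 32.7| = 14.6.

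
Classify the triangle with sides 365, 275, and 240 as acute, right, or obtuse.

Compare the square of the longest side to the sum of squares of the other two: 240² + 275² = 133225 = 365².

right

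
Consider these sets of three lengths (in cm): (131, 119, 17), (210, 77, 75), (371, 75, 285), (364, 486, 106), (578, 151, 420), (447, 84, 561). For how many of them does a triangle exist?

(17,119,131): 17+119 > 131 → valid
(75,77,210): 75+77 ≤ 210 → not valid
(75,285,371): 75+285 ≤ 371 → not valid
(106,364,486): 106+364 ≤ 486 → not valid
(151,420,578): 151+420 ≤ 578 → not valid
(84,447,561): 84+447 ≤ 561 → not valid
1 of the 6 triples forms a triangle.

1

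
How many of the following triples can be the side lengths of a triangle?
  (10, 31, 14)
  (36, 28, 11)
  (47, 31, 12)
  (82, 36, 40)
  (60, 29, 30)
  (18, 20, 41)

1

(10,14,31): 10+14 ≤ 31 → not valid
(11,28,36): 11+28 > 36 → valid
(12,31,47): 12+31 ≤ 47 → not valid
(36,40,82): 36+40 ≤ 82 → not valid
(29,30,60): 29+30 ≤ 60 → not valid
(18,20,41): 18+20 ≤ 41 → not valid
1 of the 6 triples forms a triangle.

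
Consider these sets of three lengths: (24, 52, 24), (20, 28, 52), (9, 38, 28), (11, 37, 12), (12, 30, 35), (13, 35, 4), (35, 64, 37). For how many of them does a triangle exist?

(24,24,52): 24+24 ≤ 52 → not valid
(20,28,52): 20+28 ≤ 52 → not valid
(9,28,38): 9+28 ≤ 38 → not valid
(11,12,37): 11+12 ≤ 37 → not valid
(12,30,35): 12+30 > 35 → valid
(4,13,35): 4+13 ≤ 35 → not valid
(35,37,64): 35+37 > 64 → valid
2 of the 7 triples form a triangle.

2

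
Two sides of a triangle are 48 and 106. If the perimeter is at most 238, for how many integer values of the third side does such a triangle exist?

26

Triangle inequality: 58 < x < 154. Perimeter ≤ 238 gives x ≤ 238 − 48 − 106 = 84.
So 58 < x ≤ 84; integers 59 through 84: 26 values.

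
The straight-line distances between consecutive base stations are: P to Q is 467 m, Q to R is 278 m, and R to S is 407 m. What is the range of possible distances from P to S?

The maximum is all hops collinear in one direction: 467 + 278 + 407 = 1152.
The longest hop is 467; the others sum to 685. Since 467 ≤ 685, the path can fold back on itself completely, so the minimum distance is 0.

0 ≤ PS ≤ 1152 m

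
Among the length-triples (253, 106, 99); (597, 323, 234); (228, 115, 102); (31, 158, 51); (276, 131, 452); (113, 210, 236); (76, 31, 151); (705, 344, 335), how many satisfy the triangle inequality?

(99,106,253): 99+106 ≤ 253 → not valid
(234,323,597): 234+323 ≤ 597 → not valid
(102,115,228): 102+115 ≤ 228 → not valid
(31,51,158): 31+51 ≤ 158 → not valid
(131,276,452): 131+276 ≤ 452 → not valid
(113,210,236): 113+210 > 236 → valid
(31,76,151): 31+76 ≤ 151 → not valid
(335,344,705): 335+344 ≤ 705 → not valid
1 of the 8 triples forms a triangle.

1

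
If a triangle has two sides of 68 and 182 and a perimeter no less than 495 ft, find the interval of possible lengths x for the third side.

245 ≤ x < 250 ft

Triangle inequality alone gives 114 < x < 250.
The perimeter condition gives x ≥ 495 − 68 − 182 = 245.
Intersecting the two: 245 ≤ x < 250.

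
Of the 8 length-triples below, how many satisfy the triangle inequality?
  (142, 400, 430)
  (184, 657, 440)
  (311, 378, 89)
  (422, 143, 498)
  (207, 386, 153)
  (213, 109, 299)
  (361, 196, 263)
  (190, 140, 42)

5

(142,400,430): 142+400 > 430 → valid
(184,440,657): 184+440 ≤ 657 → not valid
(89,311,378): 89+311 > 378 → valid
(143,422,498): 143+422 > 498 → valid
(153,207,386): 153+207 ≤ 386 → not valid
(109,213,299): 109+213 > 299 → valid
(196,263,361): 196+263 > 361 → valid
(42,140,190): 42+140 ≤ 190 → not valid
5 of the 8 triples form a triangle.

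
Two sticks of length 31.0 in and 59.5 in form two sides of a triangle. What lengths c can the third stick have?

28.5 < c < 90.5

By the triangle inequality, c must be less than 31.0 + 59.5 = 90.5 and greater than |31.0 − 59.5| = 28.5.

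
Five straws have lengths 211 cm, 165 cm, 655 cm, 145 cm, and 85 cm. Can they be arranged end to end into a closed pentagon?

For a pentagon, each side must be shorter than the sum of the others.
Here the longest side is 655, but the remaining 4 sides sum to only 606.

No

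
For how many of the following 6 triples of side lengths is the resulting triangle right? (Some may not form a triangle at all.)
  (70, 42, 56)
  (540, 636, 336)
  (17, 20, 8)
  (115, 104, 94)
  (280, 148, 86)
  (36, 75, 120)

2

(70,42,56): 42²+56² = 4900 = 70² → right
(540,636,336): 336²+540² = 404496 = 636² → right
(17,20,8): 8²+17² = 353 < 400 = 20² → obtuse
(115,104,94): 94²+104² = 19652 > 13225 = 115² → acute
(280,148,86): 86+148 ≤ 280, not a triangle
(36,75,120): 36+75 ≤ 120, not a triangle
2 of the 6 are right.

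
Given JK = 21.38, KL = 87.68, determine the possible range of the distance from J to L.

By the triangle inequality, |21.38 − 87.68| ≤ JL ≤ 21.38 + 87.68.

66.30 ≤ JL ≤ 109.06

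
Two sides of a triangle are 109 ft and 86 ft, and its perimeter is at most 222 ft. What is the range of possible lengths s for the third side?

Triangle inequality alone gives 23 < s < 195.
The perimeter condition gives s ≤ 222 − 109 − 86 = 27.
Intersecting the two: 23 < s ≤ 27.

23 < s ≤ 27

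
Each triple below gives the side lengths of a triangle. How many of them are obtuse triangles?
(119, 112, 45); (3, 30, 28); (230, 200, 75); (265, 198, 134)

3

(119,112,45): 45²+112² = 14569 > 14161 = 119² → acute
(3,30,28): 3²+28² = 793 < 900 = 30² → obtuse
(230,200,75): 75²+200² = 45625 < 52900 = 230² → obtuse
(265,198,134): 134²+198² = 57160 < 70225 = 265² → obtuse
3 of the 4 are obtuse.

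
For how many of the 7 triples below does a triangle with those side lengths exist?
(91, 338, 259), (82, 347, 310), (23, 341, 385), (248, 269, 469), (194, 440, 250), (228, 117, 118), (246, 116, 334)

6

(91,259,338): 91+259 > 338 → valid
(82,310,347): 82+310 > 347 → valid
(23,341,385): 23+341 ≤ 385 → not valid
(248,269,469): 248+269 > 469 → valid
(194,250,440): 194+250 > 440 → valid
(117,118,228): 117+118 > 228 → valid
(116,246,334): 116+246 > 334 → valid
6 of the 7 triples form a triangle.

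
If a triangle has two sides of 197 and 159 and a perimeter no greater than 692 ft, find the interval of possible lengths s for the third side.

Triangle inequality alone gives 38 < s < 356.
The perimeter condition gives s ≤ 692 − 197 − 159 = 336.
Intersecting the two: 38 < s ≤ 336.

38 < s ≤ 336 ft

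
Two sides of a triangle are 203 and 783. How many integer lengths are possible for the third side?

The third side lies in the open interval (580, 986).
Integers from 581 to 985 inclusive: 985 − 581 + 1 = 405.

405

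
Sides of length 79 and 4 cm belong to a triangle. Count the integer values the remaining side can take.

The third side lies in the open interval (75, 83).
Integers from 76 to 82 inclusive: 82 − 76 + 1 = 7.

7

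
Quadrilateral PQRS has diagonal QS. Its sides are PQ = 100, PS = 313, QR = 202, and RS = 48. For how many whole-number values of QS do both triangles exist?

From triangle PQS: 213 < QS < 413.
From triangle RQS: 154 < QS < 250.
Intersection: 213 < QS < 250, so integers 214 through 249: 36 values.

36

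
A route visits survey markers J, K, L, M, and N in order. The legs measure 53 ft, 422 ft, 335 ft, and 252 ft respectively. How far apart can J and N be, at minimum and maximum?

The maximum is all hops collinear in one direction: 53 + 422 + 335 + 252 = 1062.
The longest hop is 422; the others sum to 640. Since 422 ≤ 640, the path can fold back on itself completely, so the minimum distance is 0.

0 ≤ JN ≤ 1062 ft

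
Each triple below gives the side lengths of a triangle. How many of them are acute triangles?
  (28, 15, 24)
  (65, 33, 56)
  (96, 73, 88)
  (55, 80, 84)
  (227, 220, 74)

(28,15,24): 15²+24² = 801 > 784 = 28² → acute
(65,33,56): 33²+56² = 4225 = 65² → right
(96,73,88): 73²+88² = 13073 > 9216 = 96² → acute
(55,80,84): 55²+80² = 9425 > 7056 = 84² → acute
(227,220,74): 74²+220² = 53876 > 51529 = 227² → acute
4 of the 5 are acute.

4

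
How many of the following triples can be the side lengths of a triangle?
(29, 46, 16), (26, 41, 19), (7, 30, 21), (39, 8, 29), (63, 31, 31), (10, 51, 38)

1

(16,29,46): 16+29 ≤ 46 → not valid
(19,26,41): 19+26 > 41 → valid
(7,21,30): 7+21 ≤ 30 → not valid
(8,29,39): 8+29 ≤ 39 → not valid
(31,31,63): 31+31 ≤ 63 → not valid
(10,38,51): 10+38 ≤ 51 → not valid
1 of the 6 triples forms a triangle.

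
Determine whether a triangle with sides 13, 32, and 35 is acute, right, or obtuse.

Compare the square of the longest side to the sum of squares of the other two: 13² + 32² = 1193 < 1225 = 35².

obtuse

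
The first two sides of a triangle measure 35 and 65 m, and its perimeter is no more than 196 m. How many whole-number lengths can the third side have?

66

Triangle inequality: 30 < x < 100. Perimeter ≤ 196 gives x ≤ 196 − 35 − 65 = 96.
So 30 < x ≤ 96; integers 31 through 96: 66 values.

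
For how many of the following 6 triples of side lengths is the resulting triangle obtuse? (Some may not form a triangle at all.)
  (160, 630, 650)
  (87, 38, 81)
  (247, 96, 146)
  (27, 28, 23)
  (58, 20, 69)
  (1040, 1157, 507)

(160,630,650): 160²+630² = 422500 = 650² → right
(87,38,81): 38²+81² = 8005 > 7569 = 87² → acute
(247,96,146): 96+146 ≤ 247, not a triangle
(27,28,23): 23²+27² = 1258 > 784 = 28² → acute
(58,20,69): 20²+58² = 3764 < 4761 = 69² → obtuse
(1040,1157,507): 507²+1040² = 1338649 = 1157² → right
1 of the 6 is obtuse.

1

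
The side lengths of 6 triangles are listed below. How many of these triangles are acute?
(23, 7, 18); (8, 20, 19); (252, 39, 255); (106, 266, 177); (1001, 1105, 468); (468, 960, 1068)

(23,7,18): 7²+18² = 373 < 529 = 23² → obtuse
(8,20,19): 8²+19² = 425 > 400 = 20² → acute
(252,39,255): 39²+252² = 65025 = 255² → right
(106,266,177): 106²+177² = 42565 < 70756 = 266² → obtuse
(1001,1105,468): 468²+1001² = 1221025 = 1105² → right
(468,960,1068): 468²+960² = 1140624 = 1068² → right
1 of the 6 is acute.

1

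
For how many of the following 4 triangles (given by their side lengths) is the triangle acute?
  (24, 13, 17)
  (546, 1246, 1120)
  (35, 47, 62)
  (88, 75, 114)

1

(24,13,17): 13²+17² = 458 < 576 = 24² → obtuse
(546,1246,1120): 546²+1120² = 1552516 = 1246² → right
(35,47,62): 35²+47² = 3434 < 3844 = 62² → obtuse
(88,75,114): 75²+88² = 13369 > 12996 = 114² → acute
1 of the 4 is acute.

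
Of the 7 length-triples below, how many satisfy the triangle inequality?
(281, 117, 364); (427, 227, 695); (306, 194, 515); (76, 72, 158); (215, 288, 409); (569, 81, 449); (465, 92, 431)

(117,281,364): 117+281 > 364 → valid
(227,427,695): 227+427 ≤ 695 → not valid
(194,306,515): 194+306 ≤ 515 → not valid
(72,76,158): 72+76 ≤ 158 → not valid
(215,288,409): 215+288 > 409 → valid
(81,449,569): 81+449 ≤ 569 → not valid
(92,431,465): 92+431 > 465 → valid
3 of the 7 triples form a triangle.

3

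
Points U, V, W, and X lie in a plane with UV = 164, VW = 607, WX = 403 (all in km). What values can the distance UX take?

40 ≤ UX ≤ 1174 km

The maximum is all hops collinear in one direction: 164 + 607 + 403 = 1174.
The longest hop is 607; the others sum to 567. Folding the others back against it leaves at least 607 − 567 = 40.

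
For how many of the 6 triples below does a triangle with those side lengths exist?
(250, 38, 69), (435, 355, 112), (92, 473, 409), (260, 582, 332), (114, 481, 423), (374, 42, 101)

(38,69,250): 38+69 ≤ 250 → not valid
(112,355,435): 112+355 > 435 → valid
(92,409,473): 92+409 > 473 → valid
(260,332,582): 260+332 > 582 → valid
(114,423,481): 114+423 > 481 → valid
(42,101,374): 42+101 ≤ 374 → not valid
4 of the 6 triples form a triangle.

4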